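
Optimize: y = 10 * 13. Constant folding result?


10 * 13 = 130 at compile time
Optimized: y = 130


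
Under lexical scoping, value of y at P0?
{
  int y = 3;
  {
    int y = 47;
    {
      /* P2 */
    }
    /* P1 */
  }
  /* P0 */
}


y declared in the same block as P0
y = 3


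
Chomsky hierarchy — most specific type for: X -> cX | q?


Right-linear: every RHS is a terminal or a terminal followed by one nonterminal
Classification: Type 3 (Regular)


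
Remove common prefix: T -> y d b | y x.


Common prefix: 'y'
Factored: T -> y T', T' -> d b | x


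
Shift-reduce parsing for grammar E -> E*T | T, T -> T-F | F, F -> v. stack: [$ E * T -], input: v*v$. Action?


no handle; shift 'v'
Action: shift


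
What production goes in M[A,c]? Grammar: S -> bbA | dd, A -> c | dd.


For [A, c]: 'c' ∈ FIRST(c)
Entry: A -> c


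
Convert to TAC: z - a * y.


Break into single-operator statements:
t1 = a * y
t2 = z - t1


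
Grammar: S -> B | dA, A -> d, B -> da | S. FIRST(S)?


Per alternative of S: FIRST(B) = {d}; FIRST(dA) = {d}
FIRST(S) = {d}


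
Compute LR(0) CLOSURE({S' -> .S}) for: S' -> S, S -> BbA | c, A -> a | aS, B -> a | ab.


Start: S' -> .S
For each item with dot before a nonterminal B, add B -> .γ for every B-production
Closure: [S' -> .S, S -> .BbA, S -> .c, B -> .a, B -> .ab]


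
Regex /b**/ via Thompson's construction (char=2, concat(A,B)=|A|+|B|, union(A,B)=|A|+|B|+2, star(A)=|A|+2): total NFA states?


Syntax tree has 1 char leaf(s), 0 union(s), 2 star(s)
chars contribute 1×2 = 2; each union adds +2; each star adds +2
Total: 2 + 0 + 4 = 6 states


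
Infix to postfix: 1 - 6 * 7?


* has higher precedence, evaluate 6*7 first
Postfix: 1 6 7 * -


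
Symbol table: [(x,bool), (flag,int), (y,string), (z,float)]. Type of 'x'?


Lookup 'x' → type bool


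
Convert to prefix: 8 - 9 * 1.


'*' binds tighter: tree is (- 8 (* 9 1))
Prefix: - 8 * 9 1


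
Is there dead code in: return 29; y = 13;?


statement follows a return and is unreachable
Dead: 'y = 13'


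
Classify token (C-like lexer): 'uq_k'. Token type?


Pattern: letter/underscore followed by alphanumerics, not a keyword
Type: IDENTIFIER


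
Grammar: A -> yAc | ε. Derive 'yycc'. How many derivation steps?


Derivation: A => yAc => yyAcc => yycc
Steps: 3


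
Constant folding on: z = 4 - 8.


4 - 8 = -4 at compile time
Optimized: z = -4


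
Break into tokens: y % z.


Scan left to right, longest-match per lexeme
Tokens: ID(y), OP(%), ID(z)


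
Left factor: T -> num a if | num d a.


Common prefix: 'num'
Factored: T -> num T', T' -> a if | d a


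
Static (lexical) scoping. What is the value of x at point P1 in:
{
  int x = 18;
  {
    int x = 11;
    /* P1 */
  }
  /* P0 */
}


x declared in the same block as P1
x = 11


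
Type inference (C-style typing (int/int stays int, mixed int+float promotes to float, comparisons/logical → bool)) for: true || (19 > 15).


Operand types: bool || bool
Rule: logical operators take bool operands and yield bool
Result type: bool


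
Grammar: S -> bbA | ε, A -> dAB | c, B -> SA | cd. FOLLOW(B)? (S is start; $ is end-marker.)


$ ∈ FOLLOW(S). For each A -> αBβ: add FIRST(β)\{ε} to FOLLOW(B); if β nullable, add FOLLOW(A).
FOLLOW(B) = {$, b, c, d}


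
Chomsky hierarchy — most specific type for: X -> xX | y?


Right-linear: every RHS is a terminal or a terminal followed by one nonterminal
Classification: Type 3 (Regular)


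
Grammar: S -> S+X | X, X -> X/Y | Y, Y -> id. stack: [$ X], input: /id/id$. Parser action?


shift '/' to continue X -> X/Y
Action: shift


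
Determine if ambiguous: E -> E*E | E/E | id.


'id*id/id' has two parse trees (no precedence encoded between * and /)
Ambiguous


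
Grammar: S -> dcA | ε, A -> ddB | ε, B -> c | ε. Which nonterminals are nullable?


A nonterminal is nullable iff some alternative derives ε (directly, or every symbol in it is nullable)
Nullable: {A, B, S}


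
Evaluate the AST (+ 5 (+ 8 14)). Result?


Evaluate inner: (+ 8 14) = 22
Evaluate root: (+ 5 22) = 27
Result: 27


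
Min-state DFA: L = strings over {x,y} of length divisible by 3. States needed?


Track length mod 3: states 0..2, accept at 0
Minimal DFA: 3 states


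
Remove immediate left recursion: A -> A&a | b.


Left-recursive alternatives: A&a; non-recursive: b
Introduce A': A -> bA', A' -> &aA' | ε


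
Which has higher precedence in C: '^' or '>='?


'>=' is relational (level 7); '^' is bitwise XOR (level 4)
Higher level binds tighter
'>=' has higher precedence than '^'


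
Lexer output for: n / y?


Scan left to right, longest-match per lexeme
Tokens: ID(n), OP(/), ID(y)


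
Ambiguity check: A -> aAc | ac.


balanced a^n…c^n: each string has a unique parse
Unambiguous


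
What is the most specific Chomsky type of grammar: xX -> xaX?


LHS has context (more than one symbol) and |LHS| ≤ |RHS|
Classification: Type 1 (Context-Sensitive)


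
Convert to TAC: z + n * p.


Break into single-operator statements:
t1 = n * p
t2 = z + t1


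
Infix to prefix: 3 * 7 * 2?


left-to-right (same/higher precedence on left): tree is (* (* 3 7) 2)
Prefix: * * 3 7 2


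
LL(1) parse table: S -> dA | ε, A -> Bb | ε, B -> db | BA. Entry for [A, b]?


For [A, b]: ε is nullable and 'b' ∈ FOLLOW(A)
Entry: A -> ε


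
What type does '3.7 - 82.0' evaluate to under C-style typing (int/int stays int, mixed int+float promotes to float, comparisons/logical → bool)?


Operand types: float - float
Rule: mixed int/float promotes to float; int/int stays int
Result type: float


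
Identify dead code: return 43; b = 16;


statement follows a return and is unreachable
Dead: 'b = 16'


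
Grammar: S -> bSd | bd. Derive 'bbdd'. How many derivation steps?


Derivation: S => bSd => bbdd
Steps: 2


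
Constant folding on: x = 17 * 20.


17 * 20 = 340 at compile time
Optimized: x = 340


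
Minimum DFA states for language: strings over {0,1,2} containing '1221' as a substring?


KMP-style automaton: 4 progress states + 1 absorbing accept = 5
Minimal DFA: 5 states


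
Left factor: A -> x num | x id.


Common prefix: 'x'
Factored: A -> x A', A' -> num | id


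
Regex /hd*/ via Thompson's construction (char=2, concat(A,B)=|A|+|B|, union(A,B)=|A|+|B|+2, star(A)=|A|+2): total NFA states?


Syntax tree has 2 char leaf(s), 0 union(s), 1 star(s)
chars contribute 2×2 = 4; each union adds +2; each star adds +2
Total: 4 + 0 + 2 = 6 states


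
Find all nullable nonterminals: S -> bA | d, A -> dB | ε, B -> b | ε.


A nonterminal is nullable iff some alternative derives ε (directly, or every symbol in it is nullable)
Nullable: {A, B}


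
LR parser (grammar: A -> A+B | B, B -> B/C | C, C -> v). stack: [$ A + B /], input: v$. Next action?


no handle; shift 'v'
Action: shift


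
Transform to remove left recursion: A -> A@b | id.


Left-recursive alternatives: A@b; non-recursive: id
Introduce A': A -> idA', A' -> @bA' | ε


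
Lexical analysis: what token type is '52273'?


Pattern: digits only
Type: INTEGER_LITERAL


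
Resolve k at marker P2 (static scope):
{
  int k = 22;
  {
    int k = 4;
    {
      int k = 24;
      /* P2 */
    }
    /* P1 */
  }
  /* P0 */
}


k declared in the same block as P2
k = 24


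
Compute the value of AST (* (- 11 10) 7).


Evaluate inner: (- 11 10) = 1
Evaluate root: (* 1 7) = 7
Result: 7


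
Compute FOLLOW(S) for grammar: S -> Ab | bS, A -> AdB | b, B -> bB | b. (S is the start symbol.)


$ ∈ FOLLOW(S). For each A -> αBβ: add FIRST(β)\{ε} to FOLLOW(B); if β nullable, add FOLLOW(A).
FOLLOW(S) = {$}


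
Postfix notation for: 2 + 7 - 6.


Left to right (same or higher precedence on left)
Postfix: 2 7 + 6 -


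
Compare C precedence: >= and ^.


'>=' is relational (level 7); '^' is bitwise XOR (level 4)
Higher level binds tighter
'>=' has higher precedence than '^'


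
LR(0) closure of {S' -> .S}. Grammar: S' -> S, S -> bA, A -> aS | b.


Start: S' -> .S
For each item with dot before a nonterminal B, add B -> .γ for every B-production
Closure: [S' -> .S, S -> .bA]


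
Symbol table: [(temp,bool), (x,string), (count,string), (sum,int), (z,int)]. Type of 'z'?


Lookup 'z' → type int


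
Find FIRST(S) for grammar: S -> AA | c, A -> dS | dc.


Per alternative of S: FIRST(AA) = {d}; FIRST(c) = {c}
FIRST(S) = {c, d}


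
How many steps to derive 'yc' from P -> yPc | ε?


Derivation: P => yPc => yc
Steps: 2


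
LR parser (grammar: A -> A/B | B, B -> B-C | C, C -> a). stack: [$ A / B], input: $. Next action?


handle 'A/B' on top; lookahead ∈ FOLLOW(A) = {/, $}
Action: reduce (A -> A/B)


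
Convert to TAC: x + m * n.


Break into single-operator statements:
t1 = m * n
t2 = x + t1


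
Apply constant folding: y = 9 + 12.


9 + 12 = 21 at compile time
Optimized: y = 21


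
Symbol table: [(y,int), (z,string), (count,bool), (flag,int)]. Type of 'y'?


Lookup 'y' → type int


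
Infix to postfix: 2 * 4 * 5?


Left to right (same or higher precedence on left)
Postfix: 2 4 * 5 *


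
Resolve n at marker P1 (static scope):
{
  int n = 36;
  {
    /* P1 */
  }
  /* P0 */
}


P1's block does not declare n; resolves to the enclosing declaration at depth 0
n = 36


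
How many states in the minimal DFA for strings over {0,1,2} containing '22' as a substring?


KMP-style automaton: 2 progress states + 1 absorbing accept = 3
Minimal DFA: 3 states


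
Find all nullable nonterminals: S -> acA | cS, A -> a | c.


A nonterminal is nullable iff some alternative derives ε (directly, or every symbol in it is nullable)
Nullable: {}


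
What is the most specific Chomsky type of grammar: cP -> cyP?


LHS has context (more than one symbol) and |LHS| ≤ |RHS|
Classification: Type 1 (Context-Sensitive)


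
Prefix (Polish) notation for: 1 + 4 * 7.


'*' binds tighter: tree is (+ 1 (* 4 7))
Prefix: + 1 * 4 7


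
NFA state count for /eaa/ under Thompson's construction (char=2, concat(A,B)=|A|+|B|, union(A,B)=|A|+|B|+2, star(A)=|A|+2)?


Syntax tree has 3 char leaf(s), 0 union(s), 0 star(s)
chars contribute 3×2 = 6; each union adds +2; each star adds +2
Total: 6 + 0 + 0 = 6 states


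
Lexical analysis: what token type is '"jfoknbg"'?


Pattern: double-quoted sequence
Type: STRING_LITERAL


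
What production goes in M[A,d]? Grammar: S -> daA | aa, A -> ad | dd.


For [A, d]: 'd' ∈ FIRST(dd)
Entry: A -> dd


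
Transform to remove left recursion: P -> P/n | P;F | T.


Left-recursive alternatives: P/n, P;F; non-recursive: T
Introduce P': P -> TP', P' -> /nP' | ;FP' | ε


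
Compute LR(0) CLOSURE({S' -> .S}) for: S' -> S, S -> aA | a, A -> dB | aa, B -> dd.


Start: S' -> .S
For each item with dot before a nonterminal B, add B -> .γ for every B-production
Closure: [S' -> .S, S -> .aA, S -> .a]


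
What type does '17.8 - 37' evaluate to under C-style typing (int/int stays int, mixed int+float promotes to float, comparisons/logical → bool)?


Operand types: float - int
Rule: mixed int/float promotes to float; int/int stays int
Result type: float


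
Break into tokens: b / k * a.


Scan left to right, longest-match per lexeme
Tokens: ID(b), OP(/), ID(k), OP(*), ID(a)


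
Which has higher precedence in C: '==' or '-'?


'-' is additive (level 9); '==' is equality (level 6)
Higher level binds tighter
'-' has higher precedence than '=='


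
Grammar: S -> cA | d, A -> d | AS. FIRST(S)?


Per alternative of S: FIRST(cA) = {c}; FIRST(d) = {d}
FIRST(S) = {c, d}


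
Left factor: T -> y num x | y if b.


Common prefix: 'y'
Factored: T -> y T', T' -> num x | if b


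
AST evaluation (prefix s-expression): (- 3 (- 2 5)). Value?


Evaluate inner: (- 2 5) = -3
Evaluate root: (- 3 -3) = 6
Result: 6


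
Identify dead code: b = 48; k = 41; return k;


b is assigned but never read
Dead: 'b = 48'


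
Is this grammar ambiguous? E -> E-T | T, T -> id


precedence layered via separate nonterminal T: deterministic
Unambiguous


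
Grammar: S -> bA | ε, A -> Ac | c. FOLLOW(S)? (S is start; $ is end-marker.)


$ ∈ FOLLOW(S). For each A -> αBβ: add FIRST(β)\{ε} to FOLLOW(B); if β nullable, add FOLLOW(A).
FOLLOW(S) = {$}


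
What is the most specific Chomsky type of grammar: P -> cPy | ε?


Single nonterminal LHS, but c^n y^n is not regular
Classification: Type 2 (Context-Free)


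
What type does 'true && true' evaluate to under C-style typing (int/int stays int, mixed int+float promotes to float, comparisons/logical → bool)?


Operand types: bool && bool
Rule: logical operators take bool operands and yield bool
Result type: bool


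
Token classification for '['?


Pattern: delimiter/punctuation
Type: PUNCTUATION


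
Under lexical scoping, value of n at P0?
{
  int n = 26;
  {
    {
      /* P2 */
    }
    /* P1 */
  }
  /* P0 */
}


n declared in the same block as P0
n = 26


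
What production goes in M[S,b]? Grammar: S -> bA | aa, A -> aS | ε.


For [S, b]: 'b' ∈ FIRST(bA)
Entry: S -> bA


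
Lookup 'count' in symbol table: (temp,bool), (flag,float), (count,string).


Lookup 'count' → type string


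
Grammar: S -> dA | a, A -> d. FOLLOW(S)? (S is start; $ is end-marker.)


$ ∈ FOLLOW(S). For each A -> αBβ: add FIRST(β)\{ε} to FOLLOW(B); if β nullable, add FOLLOW(A).
FOLLOW(S) = {$}


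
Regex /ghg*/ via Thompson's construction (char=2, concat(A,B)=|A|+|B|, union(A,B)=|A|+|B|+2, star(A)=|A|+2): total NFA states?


Syntax tree has 3 char leaf(s), 0 union(s), 1 star(s)
chars contribute 3×2 = 6; each union adds +2; each star adds +2
Total: 6 + 0 + 2 = 8 states


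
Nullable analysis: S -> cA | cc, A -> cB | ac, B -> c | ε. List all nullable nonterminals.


A nonterminal is nullable iff some alternative derives ε (directly, or every symbol in it is nullable)
Nullable: {B}


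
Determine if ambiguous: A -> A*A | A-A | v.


'v*v-v' has two parse trees (no precedence encoded between * and -)
Ambiguous


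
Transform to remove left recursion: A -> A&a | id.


Left-recursive alternatives: A&a; non-recursive: id
Introduce A': A -> idA', A' -> &aA' | ε


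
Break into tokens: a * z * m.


Scan left to right, longest-match per lexeme
Tokens: ID(a), OP(*), ID(z), OP(*), ID(m)


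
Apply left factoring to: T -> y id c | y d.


Common prefix: 'y'
Factored: T -> y T', T' -> id c | d


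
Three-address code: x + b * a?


Break into single-operator statements:
t1 = b * a
t2 = x + t1


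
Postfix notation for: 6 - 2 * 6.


* has higher precedence, evaluate 2*6 first
Postfix: 6 2 6 * -


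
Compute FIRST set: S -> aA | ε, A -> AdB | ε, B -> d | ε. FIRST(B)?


Per alternative of B: FIRST(d) = {d}; FIRST(ε) = {ε}
FIRST(B) = {d, ε}


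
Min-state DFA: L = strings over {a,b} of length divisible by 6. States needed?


Track length mod 6: states 0..5, accept at 0
Minimal DFA: 6 states


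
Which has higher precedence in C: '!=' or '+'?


'+' is additive (level 9); '!=' is equality (level 6)
Higher level binds tighter
'+' has higher precedence than '!='


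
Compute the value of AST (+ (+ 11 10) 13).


Evaluate inner: (+ 11 10) = 21
Evaluate root: (+ 21 13) = 34
Result: 34


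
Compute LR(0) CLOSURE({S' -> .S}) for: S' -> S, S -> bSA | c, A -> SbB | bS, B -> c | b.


Start: S' -> .S
For each item with dot before a nonterminal B, add B -> .γ for every B-production
Closure: [S' -> .S, S -> .bSA, S -> .c]


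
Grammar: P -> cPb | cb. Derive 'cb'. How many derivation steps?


Derivation: P => cb
Steps: 1


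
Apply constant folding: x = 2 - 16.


2 - 16 = -14 at compile time
Optimized: x = -14


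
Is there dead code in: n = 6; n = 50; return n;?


first assignment to n is overwritten before any read
Dead: 'n = 6'


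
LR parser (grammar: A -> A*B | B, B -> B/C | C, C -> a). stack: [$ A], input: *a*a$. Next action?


shift '*' to continue A -> A*B
Action: shift


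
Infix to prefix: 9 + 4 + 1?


left-to-right (same/higher precedence on left): tree is (+ (+ 9 4) 1)
Prefix: + + 9 4 1


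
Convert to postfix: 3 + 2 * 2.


* has higher precedence, evaluate 2*2 first
Postfix: 3 2 2 * +


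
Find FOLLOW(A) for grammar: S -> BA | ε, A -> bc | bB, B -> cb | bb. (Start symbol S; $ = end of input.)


$ ∈ FOLLOW(S). For each A -> αBβ: add FIRST(β)\{ε} to FOLLOW(B); if β nullable, add FOLLOW(A).
FOLLOW(A) = {$}


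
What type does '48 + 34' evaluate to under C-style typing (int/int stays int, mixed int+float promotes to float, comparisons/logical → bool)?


Operand types: int + int
Rule: mixed int/float promotes to float; int/int stays int
Result type: int


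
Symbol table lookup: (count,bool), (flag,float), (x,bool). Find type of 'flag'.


Lookup 'flag' → type float


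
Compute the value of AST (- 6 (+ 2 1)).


Evaluate inner: (+ 2 1) = 3
Evaluate root: (- 6 3) = 3
Result: 3


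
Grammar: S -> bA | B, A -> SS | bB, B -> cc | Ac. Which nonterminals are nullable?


A nonterminal is nullable iff some alternative derives ε (directly, or every symbol in it is nullable)
Nullable: {}


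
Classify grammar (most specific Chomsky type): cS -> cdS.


LHS has context (more than one symbol) and |LHS| ≤ |RHS|
Classification: Type 1 (Context-Sensitive)


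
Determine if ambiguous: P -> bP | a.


right-linear, alternatives start with distinct terminals 'b' vs 'a': unique leftmost derivation
Unambiguous


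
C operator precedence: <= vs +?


'+' is additive (level 9); '<=' is relational (level 7)
Higher level binds tighter
'+' has higher precedence than '<='


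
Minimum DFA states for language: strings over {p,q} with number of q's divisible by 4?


Track (count of q) mod 4: states 0..3, accept at 0
Minimal DFA: 4 states


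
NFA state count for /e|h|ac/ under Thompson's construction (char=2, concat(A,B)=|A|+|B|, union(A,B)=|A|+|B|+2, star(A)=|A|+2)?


Syntax tree has 4 char leaf(s), 2 union(s), 0 star(s)
chars contribute 4×2 = 8; each union adds +2; each star adds +2
Total: 8 + 4 + 0 = 12 states


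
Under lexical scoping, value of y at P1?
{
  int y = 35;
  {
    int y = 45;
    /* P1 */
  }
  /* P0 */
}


y declared in the same block as P1
y = 45


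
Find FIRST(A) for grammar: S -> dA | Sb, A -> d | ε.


Per alternative of A: FIRST(d) = {d}; FIRST(ε) = {ε}
FIRST(A) = {d, ε}


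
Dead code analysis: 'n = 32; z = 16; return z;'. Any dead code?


n is assigned but never read
Dead: 'n = 32'


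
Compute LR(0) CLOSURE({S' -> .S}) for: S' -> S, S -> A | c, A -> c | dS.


Start: S' -> .S
For each item with dot before a nonterminal B, add B -> .γ for every B-production
Closure: [S' -> .S, S -> .A, S -> .c, A -> .c, A -> .dS]


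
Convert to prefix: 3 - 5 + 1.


left-to-right (same/higher precedence on left): tree is (+ (- 3 5) 1)
Prefix: + - 3 5 1


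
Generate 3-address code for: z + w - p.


Break into single-operator statements:
t1 = z + w
t2 = t1 - p


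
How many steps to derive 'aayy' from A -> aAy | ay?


Derivation: A => aAy => aayy
Steps: 2


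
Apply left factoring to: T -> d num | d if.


Common prefix: 'd'
Factored: T -> d T', T' -> num | if


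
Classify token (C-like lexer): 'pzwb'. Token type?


Pattern: letter/underscore followed by alphanumerics, not a keyword
Type: IDENTIFIER


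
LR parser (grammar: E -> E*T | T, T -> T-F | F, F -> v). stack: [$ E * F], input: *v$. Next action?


'F' (not preceded by T-) is the handle for T -> F
Action: reduce (T -> F)


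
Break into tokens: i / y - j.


Scan left to right, longest-match per lexeme
Tokens: ID(i), OP(/), ID(y), OP(-), ID(j)


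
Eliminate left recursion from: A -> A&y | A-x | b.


Left-recursive alternatives: A&y, A-x; non-recursive: b
Introduce A': A -> bA', A' -> &yA' | -xA' | ε


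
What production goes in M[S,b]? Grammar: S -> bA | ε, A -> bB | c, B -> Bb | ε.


For [S, b]: 'b' ∈ FIRST(bA)
Entry: S -> bA


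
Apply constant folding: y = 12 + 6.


12 + 6 = 18 at compile time
Optimized: y = 18


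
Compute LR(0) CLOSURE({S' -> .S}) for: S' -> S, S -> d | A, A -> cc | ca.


Start: S' -> .S
For each item with dot before a nonterminal B, add B -> .γ for every B-production
Closure: [S' -> .S, S -> .d, S -> .A, A -> .cc, A -> .ca]


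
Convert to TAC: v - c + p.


Break into single-operator statements:
t1 = v - c
t2 = t1 + p


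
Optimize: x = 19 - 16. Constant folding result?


19 - 16 = 3 at compile time
Optimized: x = 3


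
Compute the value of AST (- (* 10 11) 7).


Evaluate inner: (* 10 11) = 110
Evaluate root: (- 110 7) = 103
Result: 103


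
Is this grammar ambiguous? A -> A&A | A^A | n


'n&n^n' has two parse trees (no precedence encoded between & and ^)
Ambiguous


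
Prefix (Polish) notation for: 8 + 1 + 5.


left-to-right (same/higher precedence on left): tree is (+ (+ 8 1) 5)
Prefix: + + 8 1 5


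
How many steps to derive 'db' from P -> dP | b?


Derivation: P => dP => db
Steps: 2


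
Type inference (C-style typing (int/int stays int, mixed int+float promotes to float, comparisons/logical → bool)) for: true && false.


Operand types: bool && bool
Rule: logical operators take bool operands and yield bool
Result type: bool


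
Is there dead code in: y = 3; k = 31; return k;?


y is assigned but never read
Dead: 'y = 3'


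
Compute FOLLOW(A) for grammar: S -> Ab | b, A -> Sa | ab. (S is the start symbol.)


$ ∈ FOLLOW(S). For each A -> αBβ: add FIRST(β)\{ε} to FOLLOW(B); if β nullable, add FOLLOW(A).
FOLLOW(A) = {b}


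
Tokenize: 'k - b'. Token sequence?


Scan left to right, longest-match per lexeme
Tokens: ID(k), OP(-), ID(b)


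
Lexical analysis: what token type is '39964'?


Pattern: digits only
Type: INTEGER_LITERAL


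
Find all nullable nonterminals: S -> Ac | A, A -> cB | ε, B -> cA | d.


A nonterminal is nullable iff some alternative derives ε (directly, or every symbol in it is nullable)
Nullable: {A, S}


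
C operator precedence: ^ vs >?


'>' is relational (level 7); '^' is bitwise XOR (level 4)
Higher level binds tighter
'>' has higher precedence than '^'


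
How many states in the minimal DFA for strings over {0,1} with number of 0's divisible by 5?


Track (count of 0) mod 5: states 0..4, accept at 0
Minimal DFA: 5 states


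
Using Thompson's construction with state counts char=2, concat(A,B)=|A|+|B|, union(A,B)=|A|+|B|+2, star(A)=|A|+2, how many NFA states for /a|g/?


Syntax tree has 2 char leaf(s), 1 union(s), 0 star(s)
chars contribute 2×2 = 4; each union adds +2; each star adds +2
Total: 4 + 2 + 0 = 6 states


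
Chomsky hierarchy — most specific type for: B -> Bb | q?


Left-linear: every RHS is a terminal or one nonterminal followed by a terminal
Classification: Type 3 (Regular)


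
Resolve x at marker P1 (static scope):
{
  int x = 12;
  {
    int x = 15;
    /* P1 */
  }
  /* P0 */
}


x declared in the same block as P1
x = 15


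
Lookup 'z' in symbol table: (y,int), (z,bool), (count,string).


Lookup 'z' → type bool


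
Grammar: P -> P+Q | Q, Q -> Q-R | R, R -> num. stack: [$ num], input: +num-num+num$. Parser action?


'num' on top is the handle for R -> num
Action: reduce (R -> num)


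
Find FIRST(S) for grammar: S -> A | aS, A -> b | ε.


Per alternative of S: FIRST(A) = {b, ε}; FIRST(aS) = {a}
FIRST(S) = {a, b, ε}


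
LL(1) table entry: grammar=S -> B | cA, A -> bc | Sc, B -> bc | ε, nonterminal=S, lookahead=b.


For [S, b]: 'b' ∈ FIRST(B)
Entry: S -> B


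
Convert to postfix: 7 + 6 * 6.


* has higher precedence, evaluate 6*6 first
Postfix: 7 6 6 * +


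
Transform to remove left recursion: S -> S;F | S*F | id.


Left-recursive alternatives: S;F, S*F; non-recursive: id
Introduce S': S -> idS', S' -> ;FS' | *FS' | ε


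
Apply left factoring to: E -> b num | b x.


Common prefix: 'b'
Factored: E -> b E', E' -> num | x


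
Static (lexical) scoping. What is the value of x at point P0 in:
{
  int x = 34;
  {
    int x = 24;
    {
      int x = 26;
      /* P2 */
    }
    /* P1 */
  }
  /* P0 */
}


x declared in the same block as P0
x = 34


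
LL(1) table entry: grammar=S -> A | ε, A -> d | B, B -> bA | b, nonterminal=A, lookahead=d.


For [A, d]: 'd' ∈ FIRST(d)
Entry: A -> d


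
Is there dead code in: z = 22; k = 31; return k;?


z is assigned but never read
Dead: 'z = 22'


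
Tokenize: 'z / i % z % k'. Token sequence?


Scan left to right, longest-match per lexeme
Tokens: ID(z), OP(/), ID(i), OP(%), ID(z), OP(%), ID(k)


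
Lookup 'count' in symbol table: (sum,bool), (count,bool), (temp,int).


Lookup 'count' → type bool


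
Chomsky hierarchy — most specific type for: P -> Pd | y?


Left-linear: every RHS is a terminal or one nonterminal followed by a terminal
Classification: Type 3 (Regular)


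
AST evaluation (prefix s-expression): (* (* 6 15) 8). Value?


Evaluate inner: (* 6 15) = 90
Evaluate root: (* 90 8) = 720
Result: 720


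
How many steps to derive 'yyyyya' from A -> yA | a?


Derivation: A => yA => yyA => yyyA => yyyyA => yyyyyA => yyyyya
Steps: 6


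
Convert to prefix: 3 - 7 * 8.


'*' binds tighter: tree is (- 3 (* 7 8))
Prefix: - 3 * 7 8


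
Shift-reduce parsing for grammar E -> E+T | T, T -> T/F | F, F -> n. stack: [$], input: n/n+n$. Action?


no handle on stack; shift 'n'
Action: shift


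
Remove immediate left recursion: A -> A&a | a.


Left-recursive alternatives: A&a; non-recursive: a
Introduce A': A -> aA', A' -> &aA' | ε


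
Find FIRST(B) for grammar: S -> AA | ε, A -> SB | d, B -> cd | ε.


Per alternative of B: FIRST(cd) = {c}; FIRST(ε) = {ε}
FIRST(B) = {c, ε}


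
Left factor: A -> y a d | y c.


Common prefix: 'y'
Factored: A -> y A', A' -> a d | c


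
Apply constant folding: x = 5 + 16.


5 + 16 = 21 at compile time
Optimized: x = 21


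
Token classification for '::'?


Pattern: operator symbol
Type: OPERATOR


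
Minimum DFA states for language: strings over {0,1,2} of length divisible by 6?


Track length mod 6: states 0..5, accept at 0
Minimal DFA: 6 states


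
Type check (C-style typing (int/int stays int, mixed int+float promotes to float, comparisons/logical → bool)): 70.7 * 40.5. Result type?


Operand types: float * float
Rule: mixed int/float promotes to float; int/int stays int
Result type: float


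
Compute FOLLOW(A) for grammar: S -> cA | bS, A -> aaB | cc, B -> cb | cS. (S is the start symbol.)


$ ∈ FOLLOW(S). For each A -> αBβ: add FIRST(β)\{ε} to FOLLOW(B); if β nullable, add FOLLOW(A).
FOLLOW(A) = {$}


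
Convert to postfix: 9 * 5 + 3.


Left to right (same or higher precedence on left)
Postfix: 9 5 * 3 +


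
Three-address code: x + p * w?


Break into single-operator statements:
t1 = p * w
t2 = x + t1


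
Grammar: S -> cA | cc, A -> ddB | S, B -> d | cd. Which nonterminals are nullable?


A nonterminal is nullable iff some alternative derives ε (directly, or every symbol in it is nullable)
Nullable: {}


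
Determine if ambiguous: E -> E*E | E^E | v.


'v*v^v' has two parse trees (no precedence encoded between * and ^)
Ambiguous


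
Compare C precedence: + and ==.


'+' is additive (level 9); '==' is equality (level 6)
Higher level binds tighter
'+' has higher precedence than '=='


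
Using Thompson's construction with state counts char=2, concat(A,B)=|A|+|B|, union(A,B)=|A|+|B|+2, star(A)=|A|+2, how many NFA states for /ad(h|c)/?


Syntax tree has 4 char leaf(s), 1 union(s), 0 star(s)
chars contribute 4×2 = 8; each union adds +2; each star adds +2
Total: 8 + 2 + 0 = 10 states


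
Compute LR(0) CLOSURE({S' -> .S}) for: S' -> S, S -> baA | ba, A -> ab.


Start: S' -> .S
For each item with dot before a nonterminal B, add B -> .γ for every B-production
Closure: [S' -> .S, S -> .baA, S -> .ba]


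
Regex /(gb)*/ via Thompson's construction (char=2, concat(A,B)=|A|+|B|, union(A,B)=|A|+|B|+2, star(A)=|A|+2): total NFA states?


Syntax tree has 2 char leaf(s), 0 union(s), 1 star(s)
chars contribute 2×2 = 4; each union adds +2; each star adds +2
Total: 4 + 0 + 2 = 6 states


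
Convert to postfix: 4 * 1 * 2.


Left to right (same or higher precedence on left)
Postfix: 4 1 * 2 *


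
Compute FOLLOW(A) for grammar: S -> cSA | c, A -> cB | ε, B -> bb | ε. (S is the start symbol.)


$ ∈ FOLLOW(S). For each A -> αBβ: add FIRST(β)\{ε} to FOLLOW(B); if β nullable, add FOLLOW(A).
FOLLOW(A) = {$, c}


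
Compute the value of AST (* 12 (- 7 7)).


Evaluate inner: (- 7 7) = 0
Evaluate root: (* 12 0) = 0
Result: 0


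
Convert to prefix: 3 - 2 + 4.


left-to-right (same/higher precedence on left): tree is (+ (- 3 2) 4)
Prefix: + - 3 2 4


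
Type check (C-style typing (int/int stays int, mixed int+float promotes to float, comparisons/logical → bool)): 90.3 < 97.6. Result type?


Operand types: float < float
Rule: comparison yields bool
Result type: bool


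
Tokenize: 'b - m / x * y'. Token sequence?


Scan left to right, longest-match per lexeme
Tokens: ID(b), OP(-), ID(m), OP(/), ID(x), OP(*), ID(y)


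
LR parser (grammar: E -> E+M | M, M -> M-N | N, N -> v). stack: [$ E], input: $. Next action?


start symbol E on stack, input exhausted
Action: accept


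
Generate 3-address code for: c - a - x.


Break into single-operator statements:
t1 = c - a
t2 = t1 - x


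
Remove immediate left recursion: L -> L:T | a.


Left-recursive alternatives: L:T; non-recursive: a
Introduce L': L -> aL', L' -> :TL' | ε


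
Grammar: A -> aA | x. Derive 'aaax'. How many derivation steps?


Derivation: A => aA => aaA => aaaA => aaax
Steps: 4


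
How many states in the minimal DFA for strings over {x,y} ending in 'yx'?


Track the longest suffix of input matching a prefix of 'yx': 3 classes (prefixes of length 0..2)
Minimal DFA: 3 states


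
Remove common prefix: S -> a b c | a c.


Common prefix: 'a'
Factored: S -> a S', S' -> b c | c


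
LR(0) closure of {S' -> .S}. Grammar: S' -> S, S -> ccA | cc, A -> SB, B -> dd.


Start: S' -> .S
For each item with dot before a nonterminal B, add B -> .γ for every B-production
Closure: [S' -> .S, S -> .ccA, S -> .cc]


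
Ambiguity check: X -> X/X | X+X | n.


'n/n+n' has two parse trees (no precedence encoded between / and +)
Ambiguous


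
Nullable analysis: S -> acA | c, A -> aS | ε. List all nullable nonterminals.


A nonterminal is nullable iff some alternative derives ε (directly, or every symbol in it is nullable)
Nullable: {A}


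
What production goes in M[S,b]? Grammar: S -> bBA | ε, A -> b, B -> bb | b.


For [S, b]: 'b' ∈ FIRST(bBA)
Entry: S -> bBA


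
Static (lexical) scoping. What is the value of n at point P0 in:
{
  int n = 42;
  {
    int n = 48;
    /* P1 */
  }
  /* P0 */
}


n declared in the same block as P0
n = 42


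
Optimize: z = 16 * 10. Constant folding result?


16 * 10 = 160 at compile time
Optimized: z = 160


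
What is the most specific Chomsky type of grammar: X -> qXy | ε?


Single nonterminal LHS, but q^n y^n is not regular
Classification: Type 2 (Context-Free)


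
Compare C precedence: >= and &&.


'>=' is relational (level 7); '&&' is logical AND (level 2)
Higher level binds tighter
'>=' has higher precedence than '&&'


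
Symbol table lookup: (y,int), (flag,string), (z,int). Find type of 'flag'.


Lookup 'flag' → type string


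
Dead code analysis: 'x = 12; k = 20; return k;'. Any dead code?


x is assigned but never read
Dead: 'x = 12'


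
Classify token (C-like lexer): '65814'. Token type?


Pattern: digits only
Type: INTEGER_LITERAL


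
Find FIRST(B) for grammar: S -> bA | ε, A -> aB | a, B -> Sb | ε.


Per alternative of B: FIRST(Sb) = {b}; FIRST(ε) = {ε}
FIRST(B) = {b, ε}


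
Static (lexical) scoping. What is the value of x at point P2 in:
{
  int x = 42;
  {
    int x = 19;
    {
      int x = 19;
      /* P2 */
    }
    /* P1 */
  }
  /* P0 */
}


x declared in the same block as P2
x = 19


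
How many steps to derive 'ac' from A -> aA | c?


Derivation: A => aA => ac
Steps: 2


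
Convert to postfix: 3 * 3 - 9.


Left to right (same or higher precedence on left)
Postfix: 3 3 * 9 -


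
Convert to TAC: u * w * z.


Break into single-operator statements:
t1 = u * w
t2 = t1 * z


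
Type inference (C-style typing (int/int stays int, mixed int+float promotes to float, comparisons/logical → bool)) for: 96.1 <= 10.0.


Operand types: float <= float
Rule: comparison yields bool
Result type: bool


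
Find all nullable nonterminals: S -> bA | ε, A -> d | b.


A nonterminal is nullable iff some alternative derives ε (directly, or every symbol in it is nullable)
Nullable: {S}


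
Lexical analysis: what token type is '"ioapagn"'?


Pattern: double-quoted sequence
Type: STRING_LITERAL


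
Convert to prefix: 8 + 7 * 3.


'*' binds tighter: tree is (+ 8 (* 7 3))
Prefix: + 8 * 7 3


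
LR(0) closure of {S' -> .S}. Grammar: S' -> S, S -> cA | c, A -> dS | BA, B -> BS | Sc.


Start: S' -> .S
For each item with dot before a nonterminal B, add B -> .γ for every B-production
Closure: [S' -> .S, S -> .cA, S -> .c]


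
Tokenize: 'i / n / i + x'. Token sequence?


Scan left to right, longest-match per lexeme
Tokens: ID(i), OP(/), ID(n), OP(/), ID(i), OP(+), ID(x)


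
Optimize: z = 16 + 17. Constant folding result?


16 + 17 = 33 at compile time
Optimized: z = 33


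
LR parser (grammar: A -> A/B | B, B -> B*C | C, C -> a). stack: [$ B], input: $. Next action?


lookahead ∉ {*} so B won't extend; reduce A -> B
Action: reduce (A -> B)


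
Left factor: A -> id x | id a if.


Common prefix: 'id'
Factored: A -> id A', A' -> x | a if


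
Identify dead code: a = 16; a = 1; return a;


first assignment to a is overwritten before any read
Dead: 'a = 16'


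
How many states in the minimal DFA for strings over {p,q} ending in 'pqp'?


Track the longest suffix of input matching a prefix of 'pqp': 4 classes (prefixes of length 0..3)
Minimal DFA: 4 states


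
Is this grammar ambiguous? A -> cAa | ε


balanced c^n…a^n: each string has a unique parse
Unambiguous


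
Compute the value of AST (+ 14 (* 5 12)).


Evaluate inner: (* 5 12) = 60
Evaluate root: (+ 14 60) = 74
Result: 74


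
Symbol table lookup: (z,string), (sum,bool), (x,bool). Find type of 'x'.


Lookup 'x' → type bool


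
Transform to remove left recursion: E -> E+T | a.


Left-recursive alternatives: E+T; non-recursive: a
Introduce E': E -> aE', E' -> +TE' | ε


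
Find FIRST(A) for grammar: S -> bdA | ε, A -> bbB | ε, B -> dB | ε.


Per alternative of A: FIRST(bbB) = {b}; FIRST(ε) = {ε}
FIRST(A) = {b, ε}


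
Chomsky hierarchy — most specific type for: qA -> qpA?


LHS has context (more than one symbol) and |LHS| ≤ |RHS|
Classification: Type 1 (Context-Sensitive)


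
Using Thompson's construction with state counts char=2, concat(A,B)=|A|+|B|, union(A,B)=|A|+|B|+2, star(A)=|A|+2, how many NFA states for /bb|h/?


Syntax tree has 3 char leaf(s), 1 union(s), 0 star(s)
chars contribute 3×2 = 6; each union adds +2; each star adds +2
Total: 6 + 2 + 0 = 8 states


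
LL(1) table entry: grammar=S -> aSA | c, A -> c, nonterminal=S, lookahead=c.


For [S, c]: 'c' ∈ FIRST(c)
Entry: S -> c


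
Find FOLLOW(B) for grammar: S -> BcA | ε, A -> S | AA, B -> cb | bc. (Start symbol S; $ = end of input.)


$ ∈ FOLLOW(S). For each A -> αBβ: add FIRST(β)\{ε} to FOLLOW(B); if β nullable, add FOLLOW(A).
FOLLOW(B) = {c}


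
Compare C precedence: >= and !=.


'>=' is relational (level 7); '!=' is equality (level 6)
Higher level binds tighter
'>=' has higher precedence than '!='


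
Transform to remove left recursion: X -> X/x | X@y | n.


Left-recursive alternatives: X/x, X@y; non-recursive: n
Introduce X': X -> nX', X' -> /xX' | @yX' | ε


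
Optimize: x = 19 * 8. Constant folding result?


19 * 8 = 152 at compile time
Optimized: x = 152


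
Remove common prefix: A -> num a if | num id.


Common prefix: 'num'
Factored: A -> num A', A' -> a if | id


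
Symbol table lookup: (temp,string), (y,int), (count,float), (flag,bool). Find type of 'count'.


Lookup 'count' → type float


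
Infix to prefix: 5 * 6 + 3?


left-to-right (same/higher precedence on left): tree is (+ (* 5 6) 3)
Prefix: + * 5 6 3


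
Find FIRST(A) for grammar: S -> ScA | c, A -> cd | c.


Per alternative of A: FIRST(cd) = {c}; FIRST(c) = {c}
FIRST(A) = {c}


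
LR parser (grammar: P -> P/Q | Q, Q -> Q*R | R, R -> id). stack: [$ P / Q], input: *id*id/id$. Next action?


'*' can extend Q; shift to build Q -> Q*R
Action: shift


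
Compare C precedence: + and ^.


'+' is additive (level 9); '^' is bitwise XOR (level 4)
Higher level binds tighter
'+' has higher precedence than '^'


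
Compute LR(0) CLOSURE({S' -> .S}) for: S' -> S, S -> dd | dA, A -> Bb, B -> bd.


Start: S' -> .S
For each item with dot before a nonterminal B, add B -> .γ for every B-production
Closure: [S' -> .S, S -> .dd, S -> .dA]


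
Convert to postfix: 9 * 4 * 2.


Left to right (same or higher precedence on left)
Postfix: 9 4 * 2 *


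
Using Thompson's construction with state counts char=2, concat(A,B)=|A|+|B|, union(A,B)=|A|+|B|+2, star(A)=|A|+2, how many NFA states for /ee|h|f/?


Syntax tree has 4 char leaf(s), 2 union(s), 0 star(s)
chars contribute 4×2 = 8; each union adds +2; each star adds +2
Total: 8 + 4 + 0 = 12 states


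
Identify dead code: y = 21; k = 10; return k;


y is assigned but never read
Dead: 'y = 21'


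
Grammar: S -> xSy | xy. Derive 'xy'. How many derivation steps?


Derivation: S => xy
Steps: 1


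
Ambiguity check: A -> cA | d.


right-linear, alternatives start with distinct terminals 'c' vs 'd': unique leftmost derivation
Unambiguous


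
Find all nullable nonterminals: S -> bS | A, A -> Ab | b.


A nonterminal is nullable iff some alternative derives ε (directly, or every symbol in it is nullable)
Nullable: {}


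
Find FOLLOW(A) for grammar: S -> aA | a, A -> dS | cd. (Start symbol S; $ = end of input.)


$ ∈ FOLLOW(S). For each A -> αBβ: add FIRST(β)\{ε} to FOLLOW(B); if β nullable, add FOLLOW(A).
FOLLOW(A) = {$}


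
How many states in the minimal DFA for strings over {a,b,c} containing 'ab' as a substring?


KMP-style automaton: 2 progress states + 1 absorbing accept = 3
Minimal DFA: 3 states


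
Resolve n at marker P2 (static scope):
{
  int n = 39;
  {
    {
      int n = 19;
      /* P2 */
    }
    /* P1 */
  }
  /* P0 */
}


n declared in the same block as P2
n = 19


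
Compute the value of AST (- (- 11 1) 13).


Evaluate inner: (- 11 1) = 10
Evaluate root: (- 10 13) = -3
Result: -3
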